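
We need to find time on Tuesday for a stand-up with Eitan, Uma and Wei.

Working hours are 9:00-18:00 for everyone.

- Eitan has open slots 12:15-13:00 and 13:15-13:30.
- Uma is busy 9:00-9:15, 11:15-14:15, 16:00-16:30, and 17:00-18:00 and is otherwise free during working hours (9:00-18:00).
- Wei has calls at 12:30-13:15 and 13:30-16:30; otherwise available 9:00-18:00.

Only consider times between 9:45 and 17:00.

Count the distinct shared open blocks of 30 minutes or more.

Uma free within 09:00–18:00: 09:15–11:15, 14:15–16:00, 16:30–17:00.
Wei free within 09:00–18:00: 09:00–12:30, 13:15–13:30, 16:30–18:00.
Eitan ∩ Uma: (none).
Eitan ∩ Uma ∩ Wei: (none).
Restricted to 09:45–17:00: (none).
Windows ≥ 30 min: (none).
That's 0 windows.

0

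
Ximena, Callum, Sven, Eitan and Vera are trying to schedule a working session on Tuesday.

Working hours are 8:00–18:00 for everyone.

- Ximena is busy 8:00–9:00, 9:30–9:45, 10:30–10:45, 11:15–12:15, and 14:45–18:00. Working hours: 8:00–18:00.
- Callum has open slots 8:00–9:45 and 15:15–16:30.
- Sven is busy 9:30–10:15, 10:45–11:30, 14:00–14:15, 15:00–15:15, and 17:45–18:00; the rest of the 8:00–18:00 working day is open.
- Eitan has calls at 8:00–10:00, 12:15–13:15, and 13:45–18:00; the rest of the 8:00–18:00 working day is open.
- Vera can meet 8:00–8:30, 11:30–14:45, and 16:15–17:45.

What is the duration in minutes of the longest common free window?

Ximena free within 08:00–18:00: 09:00–09:30, 09:45–10:30, 10:45–11:15, 12:15–14:45.
Sven free within 08:00–18:00: 08:00–09:30, 10:15–10:45, 11:30–14:00, 14:15–15:00, 15:15–17:45.
Eitan free within 08:00–18:00: 10:00–12:15, 13:15–13:45.
Ximena ∩ Callum: 09:00–09:30.
Ximena ∩ Callum ∩ Sven: 09:00–09:30.
Ximena ∩ Callum ∩ Sven ∩ Eitan: (none).
Ximena ∩ Callum ∩ Sven ∩ Eitan ∩ Vera: (none).
No common window.

0 minutes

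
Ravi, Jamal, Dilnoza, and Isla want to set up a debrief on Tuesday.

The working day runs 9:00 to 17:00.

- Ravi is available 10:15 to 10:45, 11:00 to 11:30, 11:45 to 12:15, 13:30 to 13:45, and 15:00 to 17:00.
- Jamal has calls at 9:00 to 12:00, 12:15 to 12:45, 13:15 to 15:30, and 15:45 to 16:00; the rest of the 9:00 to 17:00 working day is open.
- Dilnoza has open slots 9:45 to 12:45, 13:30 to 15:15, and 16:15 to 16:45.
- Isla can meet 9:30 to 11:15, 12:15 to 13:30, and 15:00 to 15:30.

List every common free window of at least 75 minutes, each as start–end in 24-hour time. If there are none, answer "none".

none

Jamal free within 09:00–17:00: 12:00–12:15, 12:45–13:15, 15:30–15:45, 16:00–17:00.
Ravi ∩ Jamal: 12:00–12:15, 15:30–15:45, 16:00–17:00.
Ravi ∩ Jamal ∩ Dilnoza: 12:00–12:15, 16:15–16:45.
Ravi ∩ Jamal ∩ Dilnoza ∩ Isla: (none).
Windows ≥ 75 min: (none).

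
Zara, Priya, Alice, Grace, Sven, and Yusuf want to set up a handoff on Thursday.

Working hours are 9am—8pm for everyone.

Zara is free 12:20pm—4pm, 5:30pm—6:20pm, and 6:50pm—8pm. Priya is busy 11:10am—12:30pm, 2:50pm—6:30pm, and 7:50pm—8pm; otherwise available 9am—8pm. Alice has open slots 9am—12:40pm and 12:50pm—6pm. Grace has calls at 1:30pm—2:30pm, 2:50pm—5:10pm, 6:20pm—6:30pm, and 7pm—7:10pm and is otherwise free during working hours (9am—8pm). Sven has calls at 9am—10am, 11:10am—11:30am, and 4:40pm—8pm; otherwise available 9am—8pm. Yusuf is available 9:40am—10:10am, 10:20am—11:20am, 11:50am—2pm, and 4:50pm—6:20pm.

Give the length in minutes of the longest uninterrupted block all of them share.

40 minutes

Priya free within 09:00–20:00: 09:00–11:10, 12:30–14:50, 18:30–19:50.
Grace free within 09:00–20:00: 09:00–13:30, 14:30–14:50, 17:10–18:20, 18:30–19:00, 19:10–20:00.
Sven free within 09:00–20:00: 10:00–11:10, 11:30–16:40.
Zara ∩ Priya: 12:30–14:50, 18:50–19:50.
Zara ∩ Priya ∩ Alice: 12:30–12:40, 12:50–14:50.
Zara ∩ Priya ∩ Alice ∩ Grace: 12:30–12:40, 12:50–13:30, 14:30–14:50.
Zara ∩ Priya ∩ Alice ∩ Grace ∩ Sven: 12:30–12:40, 12:50–13:30, 14:30–14:50.
Zara ∩ Priya ∩ Alice ∩ Grace ∩ Sven ∩ Yusuf: 12:30–12:40, 12:50–13:30.
Common window lengths: 10, 40 min; longest is 40.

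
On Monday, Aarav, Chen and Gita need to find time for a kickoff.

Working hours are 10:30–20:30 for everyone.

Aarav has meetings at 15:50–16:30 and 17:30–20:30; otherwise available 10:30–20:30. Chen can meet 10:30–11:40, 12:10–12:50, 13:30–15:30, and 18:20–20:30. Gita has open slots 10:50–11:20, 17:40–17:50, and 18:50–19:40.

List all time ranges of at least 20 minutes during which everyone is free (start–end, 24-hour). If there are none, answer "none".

10:50–11:20

Aarav free within 10:30–20:30: 10:30–15:50, 16:30–17:30.
Aarav ∩ Chen: 10:30–11:40, 12:10–12:50, 13:30–15:30.
Aarav ∩ Chen ∩ Gita: 10:50–11:20.
Windows ≥ 20 min: 10:50–11:20.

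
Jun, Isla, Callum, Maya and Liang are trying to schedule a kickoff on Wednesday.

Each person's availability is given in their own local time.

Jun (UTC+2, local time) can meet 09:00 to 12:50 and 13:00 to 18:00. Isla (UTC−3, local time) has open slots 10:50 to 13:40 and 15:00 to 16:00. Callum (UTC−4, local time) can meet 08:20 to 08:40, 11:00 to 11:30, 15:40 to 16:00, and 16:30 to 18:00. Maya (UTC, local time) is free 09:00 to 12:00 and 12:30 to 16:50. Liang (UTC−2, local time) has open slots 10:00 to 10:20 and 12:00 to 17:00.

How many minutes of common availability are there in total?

30 minutes

Jun → UTC: 07:00–10:50, 11:00–16:00.
Isla → UTC: 13:50–16:40, 18:00–19:00.
Callum → UTC: 12:20–12:40, 15:00–15:30, 19:40–20:00, 20:30–22:00.
Maya → UTC: 09:00–12:00, 12:30–16:50.
Liang → UTC: 12:00–12:20, 14:00–19:00.
Jun ∩ Isla: 13:50–16:00.
Jun ∩ Isla ∩ Callum: 15:00–15:30.
Jun ∩ Isla ∩ Callum ∩ Maya: 15:00–15:30.
Jun ∩ Isla ∩ Callum ∩ Maya ∩ Liang: 15:00–15:30.
Total common minutes: 30.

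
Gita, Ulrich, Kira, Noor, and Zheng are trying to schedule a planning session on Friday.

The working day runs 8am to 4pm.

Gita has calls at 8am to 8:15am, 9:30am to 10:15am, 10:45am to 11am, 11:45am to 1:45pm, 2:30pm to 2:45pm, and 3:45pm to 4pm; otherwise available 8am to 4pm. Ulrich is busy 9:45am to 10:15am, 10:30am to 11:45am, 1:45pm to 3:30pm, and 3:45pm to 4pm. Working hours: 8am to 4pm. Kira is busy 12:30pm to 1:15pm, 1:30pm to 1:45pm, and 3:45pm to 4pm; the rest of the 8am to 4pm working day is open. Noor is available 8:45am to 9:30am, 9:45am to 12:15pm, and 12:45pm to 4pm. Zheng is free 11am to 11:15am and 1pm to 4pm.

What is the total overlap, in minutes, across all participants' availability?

Gita free within 08:00–16:00: 08:15–09:30, 10:15–10:45, 11:00–11:45, 13:45–14:30, 14:45–15:45.
Ulrich free within 08:00–16:00: 08:00–09:45, 10:15–10:30, 11:45–13:45, 15:30–15:45.
Kira free within 08:00–16:00: 08:00–12:30, 13:15–13:30, 13:45–15:45.
Gita ∩ Ulrich: 08:15–09:30, 10:15–10:30, 15:30–15:45.
Gita ∩ Ulrich ∩ Kira: 08:15–09:30, 10:15–10:30, 15:30–15:45.
Gita ∩ Ulrich ∩ Kira ∩ Noor: 08:45–09:30, 10:15–10:30, 15:30–15:45.
Gita ∩ Ulrich ∩ Kira ∩ Noor ∩ Zheng: 15:30–15:45.
Total common minutes: 15.

15 minutes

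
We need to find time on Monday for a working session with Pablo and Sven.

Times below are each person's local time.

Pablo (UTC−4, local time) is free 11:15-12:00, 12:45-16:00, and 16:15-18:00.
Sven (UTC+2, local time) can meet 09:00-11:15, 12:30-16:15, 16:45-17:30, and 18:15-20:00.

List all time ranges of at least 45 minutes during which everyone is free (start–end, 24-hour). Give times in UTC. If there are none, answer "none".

Pablo → UTC: 15:15–16:00, 16:45–20:00, 20:15–22:00.
Sven → UTC: 07:00–09:15, 10:30–14:15, 14:45–15:30, 16:15–18:00.
Pablo ∩ Sven: 15:15–15:30, 16:45–18:00.
Windows ≥ 45 min: 16:45–18:00.

16:45–18:00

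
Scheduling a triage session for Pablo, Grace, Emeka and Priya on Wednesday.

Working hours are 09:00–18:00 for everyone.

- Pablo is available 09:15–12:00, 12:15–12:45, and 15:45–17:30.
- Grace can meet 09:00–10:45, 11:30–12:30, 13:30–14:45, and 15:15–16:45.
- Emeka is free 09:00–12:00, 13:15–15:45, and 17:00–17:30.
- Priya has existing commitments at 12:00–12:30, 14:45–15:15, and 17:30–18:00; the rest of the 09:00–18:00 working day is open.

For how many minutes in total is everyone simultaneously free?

Priya free within 09:00–18:00: 09:00–12:00, 12:30–14:45, 15:15–17:30.
Pablo ∩ Grace: 09:15–10:45, 11:30–12:00, 12:15–12:30, 15:45–16:45.
Pablo ∩ Grace ∩ Emeka: 09:15–10:45, 11:30–12:00.
Pablo ∩ Grace ∩ Emeka ∩ Priya: 09:15–10:45, 11:30–12:00.
Total common minutes: 90 + 30 = 120.

120 minutes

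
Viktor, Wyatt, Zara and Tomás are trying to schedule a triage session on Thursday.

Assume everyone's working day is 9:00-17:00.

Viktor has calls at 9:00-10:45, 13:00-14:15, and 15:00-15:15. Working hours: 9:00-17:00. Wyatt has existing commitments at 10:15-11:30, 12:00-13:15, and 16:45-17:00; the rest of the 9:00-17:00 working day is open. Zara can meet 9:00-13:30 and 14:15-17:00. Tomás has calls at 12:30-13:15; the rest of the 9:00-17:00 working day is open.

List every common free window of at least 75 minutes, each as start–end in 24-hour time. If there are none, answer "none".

Viktor free within 09:00–17:00: 10:45–13:00, 14:15–15:00, 15:15–17:00.
Wyatt free within 09:00–17:00: 09:00–10:15, 11:30–12:00, 13:15–16:45.
Tomás free within 09:00–17:00: 09:00–12:30, 13:15–17:00.
Viktor ∩ Wyatt: 11:30–12:00, 14:15–15:00, 15:15–16:45.
Viktor ∩ Wyatt ∩ Zara: 11:30–12:00, 14:15–15:00, 15:15–16:45.
Viktor ∩ Wyatt ∩ Zara ∩ Tomás: 11:30–12:00, 14:15–15:00, 15:15–16:45.
Windows ≥ 75 min: 15:15–16:45.

15:15–16:45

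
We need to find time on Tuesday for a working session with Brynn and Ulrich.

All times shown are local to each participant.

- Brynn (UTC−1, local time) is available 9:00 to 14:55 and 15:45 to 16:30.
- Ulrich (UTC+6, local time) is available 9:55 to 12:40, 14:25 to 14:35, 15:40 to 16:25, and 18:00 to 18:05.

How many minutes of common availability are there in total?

30 minutes

Brynn → UTC: 10:00–15:55, 16:45–17:30.
Ulrich → UTC: 03:55–06:40, 08:25–08:35, 09:40–10:25, 12:00–12:05.
Brynn ∩ Ulrich: 10:00–10:25, 12:00–12:05.
Total common minutes: 25 + 5 = 30.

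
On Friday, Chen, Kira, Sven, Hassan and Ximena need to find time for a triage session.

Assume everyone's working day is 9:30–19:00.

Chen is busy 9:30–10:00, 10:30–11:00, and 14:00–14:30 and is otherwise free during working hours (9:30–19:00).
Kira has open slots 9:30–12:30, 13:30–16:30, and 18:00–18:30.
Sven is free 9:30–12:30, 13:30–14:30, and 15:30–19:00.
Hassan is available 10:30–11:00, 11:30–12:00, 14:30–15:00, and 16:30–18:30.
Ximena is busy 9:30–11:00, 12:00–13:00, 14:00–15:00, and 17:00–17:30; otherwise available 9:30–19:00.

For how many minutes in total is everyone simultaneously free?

Chen free within 09:30–19:00: 10:00–10:30, 11:00–14:00, 14:30–19:00.
Ximena free within 09:30–19:00: 11:00–12:00, 13:00–14:00, 15:00–17:00, 17:30–19:00.
Chen ∩ Kira: 10:00–10:30, 11:00–12:30, 13:30–14:00, 14:30–16:30, 18:00–18:30.
Chen ∩ Kira ∩ Sven: 10:00–10:30, 11:00–12:30, 13:30–14:00, 15:30–16:30, 18:00–18:30.
Chen ∩ Kira ∩ Sven ∩ Hassan: 11:30–12:00, 18:00–18:30.
Chen ∩ Kira ∩ Sven ∩ Hassan ∩ Ximena: 11:30–12:00, 18:00–18:30.
Total common minutes: 30 + 30 = 60.

60 minutes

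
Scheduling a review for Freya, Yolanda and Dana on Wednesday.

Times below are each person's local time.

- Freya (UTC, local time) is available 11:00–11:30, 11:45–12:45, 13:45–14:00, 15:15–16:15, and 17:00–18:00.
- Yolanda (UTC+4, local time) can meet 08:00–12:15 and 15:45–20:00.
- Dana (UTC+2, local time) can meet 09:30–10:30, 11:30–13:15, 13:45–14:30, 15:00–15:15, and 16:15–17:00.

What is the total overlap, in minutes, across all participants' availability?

45 minutes

Freya → UTC: 11:00–11:30, 11:45–12:45, 13:45–14:00, 15:15–16:15, 17:00–18:00.
Yolanda → UTC: 04:00–08:15, 11:45–16:00.
Dana → UTC: 07:30–08:30, 09:30–11:15, 11:45–12:30, 13:00–13:15, 14:15–15:00.
Freya ∩ Yolanda: 11:45–12:45, 13:45–14:00, 15:15–16:00.
Freya ∩ Yolanda ∩ Dana: 11:45–12:30.
Total common minutes: 45.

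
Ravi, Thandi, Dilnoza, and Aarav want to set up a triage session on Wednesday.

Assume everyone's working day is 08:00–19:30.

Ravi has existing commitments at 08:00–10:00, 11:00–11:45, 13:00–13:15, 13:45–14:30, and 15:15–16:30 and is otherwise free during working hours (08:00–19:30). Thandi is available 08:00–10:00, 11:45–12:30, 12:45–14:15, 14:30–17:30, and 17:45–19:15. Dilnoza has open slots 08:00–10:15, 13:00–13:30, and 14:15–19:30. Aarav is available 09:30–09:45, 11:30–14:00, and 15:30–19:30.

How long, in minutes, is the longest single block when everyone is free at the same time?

90 minutes

Ravi free within 08:00–19:30: 10:00–11:00, 11:45–13:00, 13:15–13:45, 14:30–15:15, 16:30–19:30.
Ravi ∩ Thandi: 11:45–12:30, 12:45–13:00, 13:15–13:45, 14:30–15:15, 16:30–17:30, 17:45–19:15.
Ravi ∩ Thandi ∩ Dilnoza: 13:15–13:30, 14:30–15:15, 16:30–17:30, 17:45–19:15.
Ravi ∩ Thandi ∩ Dilnoza ∩ Aarav: 13:15–13:30, 16:30–17:30, 17:45–19:15.
Common window lengths: 15, 60, 90 min; longest is 90.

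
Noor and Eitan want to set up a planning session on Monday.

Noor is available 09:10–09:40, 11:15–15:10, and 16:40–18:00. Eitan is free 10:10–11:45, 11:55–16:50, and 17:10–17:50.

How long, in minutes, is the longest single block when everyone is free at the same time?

195 minutes

Noor ∩ Eitan: 11:15–11:45, 11:55–15:10, 16:40–16:50, 17:10–17:50.
Common window lengths: 30, 195, 10, 40 min; longest is 195.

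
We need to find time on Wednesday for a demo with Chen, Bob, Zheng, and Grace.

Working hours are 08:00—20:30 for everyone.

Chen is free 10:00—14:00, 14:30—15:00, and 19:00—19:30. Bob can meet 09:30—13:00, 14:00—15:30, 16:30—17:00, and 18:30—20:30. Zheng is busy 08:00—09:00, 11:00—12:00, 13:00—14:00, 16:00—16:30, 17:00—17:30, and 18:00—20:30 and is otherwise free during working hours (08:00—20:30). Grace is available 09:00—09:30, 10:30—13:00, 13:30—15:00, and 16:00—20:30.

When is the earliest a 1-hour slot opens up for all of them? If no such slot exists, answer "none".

12:00

Zheng free within 08:00–20:30: 09:00–11:00, 12:00–13:00, 14:00–16:00, 16:30–17:00, 17:30–18:00.
Chen ∩ Bob: 10:00–13:00, 14:30–15:00, 19:00–19:30.
Chen ∩ Bob ∩ Zheng: 10:00–11:00, 12:00–13:00, 14:30–15:00.
Chen ∩ Bob ∩ Zheng ∩ Grace: 10:30–11:00, 12:00–13:00, 14:30–15:00.
Windows ≥ 60 min: 12:00–13:00.
Earliest such window starts at 12:00.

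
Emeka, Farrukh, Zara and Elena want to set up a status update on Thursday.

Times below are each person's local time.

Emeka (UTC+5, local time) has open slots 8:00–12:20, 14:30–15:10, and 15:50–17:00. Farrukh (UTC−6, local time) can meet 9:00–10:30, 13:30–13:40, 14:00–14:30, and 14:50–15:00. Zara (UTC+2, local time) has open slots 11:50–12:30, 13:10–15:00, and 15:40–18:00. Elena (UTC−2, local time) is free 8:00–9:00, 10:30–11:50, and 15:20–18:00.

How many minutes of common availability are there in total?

Emeka → UTC: 03:00–07:20, 09:30–10:10, 10:50–12:00.
Farrukh → UTC: 15:00–16:30, 19:30–19:40, 20:00–20:30, 20:50–21:00.
Zara → UTC: 09:50–10:30, 11:10–13:00, 13:40–16:00.
Elena → UTC: 10:00–11:00, 12:30–13:50, 17:20–20:00.
Emeka ∩ Farrukh: (none).
Emeka ∩ Farrukh ∩ Zara: (none).
Emeka ∩ Farrukh ∩ Zara ∩ Elena: (none).
Total common minutes: 0.

0 minutes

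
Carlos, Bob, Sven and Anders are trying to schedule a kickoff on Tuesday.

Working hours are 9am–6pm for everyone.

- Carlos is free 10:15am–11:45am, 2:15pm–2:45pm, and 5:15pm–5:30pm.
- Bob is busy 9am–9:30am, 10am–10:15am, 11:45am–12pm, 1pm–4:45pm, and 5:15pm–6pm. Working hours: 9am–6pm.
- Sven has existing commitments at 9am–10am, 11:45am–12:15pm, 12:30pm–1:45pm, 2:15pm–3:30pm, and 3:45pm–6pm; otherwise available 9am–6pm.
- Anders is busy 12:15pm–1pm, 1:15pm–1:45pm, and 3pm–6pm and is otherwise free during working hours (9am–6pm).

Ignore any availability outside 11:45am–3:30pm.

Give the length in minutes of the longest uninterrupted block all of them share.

Bob free within 09:00–18:00: 09:30–10:00, 10:15–11:45, 12:00–13:00, 16:45–17:15.
Sven free within 09:00–18:00: 10:00–11:45, 12:15–12:30, 13:45–14:15, 15:30–15:45.
Anders free within 09:00–18:00: 09:00–12:15, 13:00–13:15, 13:45–15:00.
Carlos ∩ Bob: 10:15–11:45.
Carlos ∩ Bob ∩ Sven: 10:15–11:45.
Carlos ∩ Bob ∩ Sven ∩ Anders: 10:15–11:45.
Restricted to 11:45–15:30: (none).
No common window.

0 minutes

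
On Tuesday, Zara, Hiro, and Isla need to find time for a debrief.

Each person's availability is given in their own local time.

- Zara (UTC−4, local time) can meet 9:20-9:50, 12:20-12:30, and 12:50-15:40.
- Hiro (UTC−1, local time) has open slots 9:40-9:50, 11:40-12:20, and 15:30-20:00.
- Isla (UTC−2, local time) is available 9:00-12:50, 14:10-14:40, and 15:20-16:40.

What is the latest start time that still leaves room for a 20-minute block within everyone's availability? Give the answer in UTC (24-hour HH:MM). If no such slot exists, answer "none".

18:20

Zara → UTC: 13:20–13:50, 16:20–16:30, 16:50–19:40.
Hiro → UTC: 10:40–10:50, 12:40–13:20, 16:30–21:00.
Isla → UTC: 11:00–14:50, 16:10–16:40, 17:20–18:40.
Zara ∩ Hiro: 16:50–19:40.
Zara ∩ Hiro ∩ Isla: 17:20–18:40.
Windows ≥ 20 min: 17:20–18:40.
Latest start in the last window 17:20–18:40 is 18:40 − 20 min = 18:20.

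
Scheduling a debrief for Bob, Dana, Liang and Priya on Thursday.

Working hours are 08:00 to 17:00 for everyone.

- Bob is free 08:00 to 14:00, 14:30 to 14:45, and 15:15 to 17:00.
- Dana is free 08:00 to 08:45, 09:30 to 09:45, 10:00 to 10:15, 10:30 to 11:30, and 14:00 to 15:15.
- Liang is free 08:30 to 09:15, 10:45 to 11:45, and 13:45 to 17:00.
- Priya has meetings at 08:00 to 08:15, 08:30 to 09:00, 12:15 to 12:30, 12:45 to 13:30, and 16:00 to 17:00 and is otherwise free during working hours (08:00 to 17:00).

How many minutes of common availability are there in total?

Priya free within 08:00–17:00: 08:15–08:30, 09:00–12:15, 12:30–12:45, 13:30–16:00.
Bob ∩ Dana: 08:00–08:45, 09:30–09:45, 10:00–10:15, 10:30–11:30, 14:30–14:45.
Bob ∩ Dana ∩ Liang: 08:30–08:45, 10:45–11:30, 14:30–14:45.
Bob ∩ Dana ∩ Liang ∩ Priya: 10:45–11:30, 14:30–14:45.
Total common minutes: 45 + 15 = 60.

60 minutes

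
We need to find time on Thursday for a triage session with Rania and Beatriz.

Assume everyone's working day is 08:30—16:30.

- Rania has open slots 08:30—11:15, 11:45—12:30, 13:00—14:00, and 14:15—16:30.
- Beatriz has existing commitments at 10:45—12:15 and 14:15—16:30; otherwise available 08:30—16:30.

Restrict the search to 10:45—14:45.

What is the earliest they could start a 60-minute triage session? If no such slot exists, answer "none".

Beatriz free within 08:30–16:30: 08:30–10:45, 12:15–14:15.
Rania ∩ Beatriz: 08:30–10:45, 12:15–12:30, 13:00–14:00.
Restricted to 10:45–14:45: 12:15–12:30, 13:00–14:00.
Windows ≥ 60 min: 13:00–14:00.
Earliest such window starts at 13:00.

13:00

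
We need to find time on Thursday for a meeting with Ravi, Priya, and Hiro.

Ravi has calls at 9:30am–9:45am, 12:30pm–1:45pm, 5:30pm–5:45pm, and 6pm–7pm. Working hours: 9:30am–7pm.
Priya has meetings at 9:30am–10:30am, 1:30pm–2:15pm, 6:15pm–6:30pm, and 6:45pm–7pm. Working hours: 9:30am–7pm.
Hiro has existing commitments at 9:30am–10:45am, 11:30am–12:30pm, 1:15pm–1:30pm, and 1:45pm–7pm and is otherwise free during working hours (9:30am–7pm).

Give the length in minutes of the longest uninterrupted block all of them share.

Ravi free within 09:30–19:00: 09:45–12:30, 13:45–17:30, 17:45–18:00.
Priya free within 09:30–19:00: 10:30–13:30, 14:15–18:15, 18:30–18:45.
Hiro free within 09:30–19:00: 10:45–11:30, 12:30–13:15, 13:30–13:45.
Ravi ∩ Priya: 10:30–12:30, 14:15–17:30, 17:45–18:00.
Ravi ∩ Priya ∩ Hiro: 10:45–11:30.
Single common window of 45 minutes.

45 minutes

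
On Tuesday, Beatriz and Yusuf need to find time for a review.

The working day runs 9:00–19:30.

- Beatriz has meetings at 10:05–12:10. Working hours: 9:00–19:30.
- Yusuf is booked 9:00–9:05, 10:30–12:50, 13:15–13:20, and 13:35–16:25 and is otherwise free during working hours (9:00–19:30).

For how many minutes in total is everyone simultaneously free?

Beatriz free within 09:00–19:30: 09:00–10:05, 12:10–19:30.
Yusuf free within 09:00–19:30: 09:05–10:30, 12:50–13:15, 13:20–13:35, 16:25–19:30.
Beatriz ∩ Yusuf: 09:05–10:05, 12:50–13:15, 13:20–13:35, 16:25–19:30.
Total common minutes: 60 + 25 + 15 + 185 = 285.

285 minutes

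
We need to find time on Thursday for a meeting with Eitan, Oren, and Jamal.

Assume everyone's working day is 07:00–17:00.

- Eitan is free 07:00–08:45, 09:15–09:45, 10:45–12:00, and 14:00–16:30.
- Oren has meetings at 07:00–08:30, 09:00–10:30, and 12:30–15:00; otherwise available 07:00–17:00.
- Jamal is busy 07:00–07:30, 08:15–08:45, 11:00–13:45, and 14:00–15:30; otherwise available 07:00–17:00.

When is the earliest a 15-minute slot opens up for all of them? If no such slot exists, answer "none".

Oren free within 07:00–17:00: 08:30–09:00, 10:30–12:30, 15:00–17:00.
Jamal free within 07:00–17:00: 07:30–08:15, 08:45–11:00, 13:45–14:00, 15:30–17:00.
Eitan ∩ Oren: 08:30–08:45, 10:45–12:00, 15:00–16:30.
Eitan ∩ Oren ∩ Jamal: 10:45–11:00, 15:30–16:30.
Windows ≥ 15 min: 10:45–11:00, 15:30–16:30.
Earliest such window starts at 10:45.

10:45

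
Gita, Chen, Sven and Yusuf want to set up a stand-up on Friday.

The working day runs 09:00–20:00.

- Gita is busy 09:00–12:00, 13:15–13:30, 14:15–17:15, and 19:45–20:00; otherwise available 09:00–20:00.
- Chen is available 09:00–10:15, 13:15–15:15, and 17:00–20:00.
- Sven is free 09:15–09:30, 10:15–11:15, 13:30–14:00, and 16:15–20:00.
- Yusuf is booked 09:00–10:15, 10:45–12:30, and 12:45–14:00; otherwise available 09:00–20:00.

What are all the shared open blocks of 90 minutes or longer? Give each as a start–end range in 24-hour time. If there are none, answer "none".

17:15–19:45

Gita free within 09:00–20:00: 12:00–13:15, 13:30–14:15, 17:15–19:45.
Yusuf free within 09:00–20:00: 10:15–10:45, 12:30–12:45, 14:00–20:00.
Gita ∩ Chen: 13:30–14:15, 17:15–19:45.
Gita ∩ Chen ∩ Sven: 13:30–14:00, 17:15–19:45.
Gita ∩ Chen ∩ Sven ∩ Yusuf: 17:15–19:45.
Windows ≥ 90 min: 17:15–19:45.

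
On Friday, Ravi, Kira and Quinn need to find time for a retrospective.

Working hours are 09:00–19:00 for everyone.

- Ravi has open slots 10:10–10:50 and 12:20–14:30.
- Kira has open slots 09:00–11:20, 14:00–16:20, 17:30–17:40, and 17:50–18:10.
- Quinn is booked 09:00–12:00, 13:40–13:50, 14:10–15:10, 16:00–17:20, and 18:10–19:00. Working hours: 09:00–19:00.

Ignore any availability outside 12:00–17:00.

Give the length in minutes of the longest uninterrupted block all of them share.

10 minutes

Quinn free within 09:00–19:00: 12:00–13:40, 13:50–14:10, 15:10–16:00, 17:20–18:10.
Ravi ∩ Kira: 10:10–10:50, 14:00–14:30.
Ravi ∩ Kira ∩ Quinn: 14:00–14:10.
Restricted to 12:00–17:00: 14:00–14:10.
Single common window of 10 minutes.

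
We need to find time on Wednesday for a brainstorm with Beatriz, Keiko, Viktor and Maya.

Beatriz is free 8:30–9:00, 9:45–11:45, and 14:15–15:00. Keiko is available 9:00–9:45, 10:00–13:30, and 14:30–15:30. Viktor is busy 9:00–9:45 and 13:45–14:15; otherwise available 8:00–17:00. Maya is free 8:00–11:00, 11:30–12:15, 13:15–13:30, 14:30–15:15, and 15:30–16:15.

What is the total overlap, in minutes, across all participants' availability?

105 minutes

Viktor free within 08:00–17:00: 08:00–09:00, 09:45–13:45, 14:15–17:00.
Beatriz ∩ Keiko: 10:00–11:45, 14:30–15:00.
Beatriz ∩ Keiko ∩ Viktor: 10:00–11:45, 14:30–15:00.
Beatriz ∩ Keiko ∩ Viktor ∩ Maya: 10:00–11:00, 11:30–11:45, 14:30–15:00.
Total common minutes: 60 + 15 + 30 = 105.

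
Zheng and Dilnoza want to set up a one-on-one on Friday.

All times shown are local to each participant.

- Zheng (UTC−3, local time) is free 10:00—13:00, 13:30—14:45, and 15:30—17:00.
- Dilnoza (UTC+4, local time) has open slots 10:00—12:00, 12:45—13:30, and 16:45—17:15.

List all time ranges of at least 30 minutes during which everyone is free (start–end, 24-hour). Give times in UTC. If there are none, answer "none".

Zheng → UTC: 13:00–16:00, 16:30–17:45, 18:30–20:00.
Dilnoza → UTC: 06:00–08:00, 08:45–09:30, 12:45–13:15.
Zheng ∩ Dilnoza: 13:00–13:15.
Windows ≥ 30 min: (none).

none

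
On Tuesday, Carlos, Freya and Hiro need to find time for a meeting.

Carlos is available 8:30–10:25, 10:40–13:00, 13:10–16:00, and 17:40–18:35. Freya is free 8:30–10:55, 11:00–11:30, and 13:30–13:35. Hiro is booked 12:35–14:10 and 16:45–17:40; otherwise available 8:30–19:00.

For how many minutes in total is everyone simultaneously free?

Hiro free within 08:30–19:00: 08:30–12:35, 14:10–16:45, 17:40–19:00.
Carlos ∩ Freya: 08:30–10:25, 10:40–10:55, 11:00–11:30, 13:30–13:35.
Carlos ∩ Freya ∩ Hiro: 08:30–10:25, 10:40–10:55, 11:00–11:30.
Total common minutes: 115 + 15 + 30 = 160.

160 minutes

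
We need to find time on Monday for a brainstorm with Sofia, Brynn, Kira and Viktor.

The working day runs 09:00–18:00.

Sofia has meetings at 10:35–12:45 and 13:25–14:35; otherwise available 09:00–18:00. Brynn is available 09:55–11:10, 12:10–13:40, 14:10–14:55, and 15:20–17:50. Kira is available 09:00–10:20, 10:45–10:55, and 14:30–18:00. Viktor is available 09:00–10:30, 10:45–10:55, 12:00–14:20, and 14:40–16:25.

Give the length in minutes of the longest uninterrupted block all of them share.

65 minutes

Sofia free within 09:00–18:00: 09:00–10:35, 12:45–13:25, 14:35–18:00.
Sofia ∩ Brynn: 09:55–10:35, 12:45–13:25, 14:35–14:55, 15:20–17:50.
Sofia ∩ Brynn ∩ Kira: 09:55–10:20, 14:35–14:55, 15:20–17:50.
Sofia ∩ Brynn ∩ Kira ∩ Viktor: 09:55–10:20, 14:40–14:55, 15:20–16:25.
Common window lengths: 25, 15, 65 min; longest is 65.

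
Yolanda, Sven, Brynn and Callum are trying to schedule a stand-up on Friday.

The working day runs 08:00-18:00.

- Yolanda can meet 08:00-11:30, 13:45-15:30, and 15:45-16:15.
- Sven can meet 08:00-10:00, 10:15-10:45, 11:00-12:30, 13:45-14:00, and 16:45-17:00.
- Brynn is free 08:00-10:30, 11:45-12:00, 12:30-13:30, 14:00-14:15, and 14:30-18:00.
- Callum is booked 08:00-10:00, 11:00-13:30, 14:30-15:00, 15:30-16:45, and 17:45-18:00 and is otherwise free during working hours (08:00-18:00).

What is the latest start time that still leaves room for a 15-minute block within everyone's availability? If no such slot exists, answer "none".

10:15

Callum free within 08:00–18:00: 10:00–11:00, 13:30–14:30, 15:00–15:30, 16:45–17:45.
Yolanda ∩ Sven: 08:00–10:00, 10:15–10:45, 11:00–11:30, 13:45–14:00.
Yolanda ∩ Sven ∩ Brynn: 08:00–10:00, 10:15–10:30.
Yolanda ∩ Sven ∩ Brynn ∩ Callum: 10:15–10:30.
Windows ≥ 15 min: 10:15–10:30.
Latest start in the last window 10:15–10:30 is 10:30 − 15 min = 10:15.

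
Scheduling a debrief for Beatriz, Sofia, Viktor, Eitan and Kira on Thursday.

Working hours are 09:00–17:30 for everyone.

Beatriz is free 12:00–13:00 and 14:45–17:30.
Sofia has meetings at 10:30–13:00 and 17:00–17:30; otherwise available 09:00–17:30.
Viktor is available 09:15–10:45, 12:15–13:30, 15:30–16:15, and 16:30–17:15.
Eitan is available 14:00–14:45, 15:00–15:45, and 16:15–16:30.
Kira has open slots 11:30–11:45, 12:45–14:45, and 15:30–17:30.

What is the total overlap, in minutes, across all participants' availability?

Sofia free within 09:00–17:30: 09:00–10:30, 13:00–17:00.
Beatriz ∩ Sofia: 14:45–17:00.
Beatriz ∩ Sofia ∩ Viktor: 15:30–16:15, 16:30–17:00.
Beatriz ∩ Sofia ∩ Viktor ∩ Eitan: 15:30–15:45.
Beatriz ∩ Sofia ∩ Viktor ∩ Eitan ∩ Kira: 15:30–15:45.
Total common minutes: 15.

15 minutes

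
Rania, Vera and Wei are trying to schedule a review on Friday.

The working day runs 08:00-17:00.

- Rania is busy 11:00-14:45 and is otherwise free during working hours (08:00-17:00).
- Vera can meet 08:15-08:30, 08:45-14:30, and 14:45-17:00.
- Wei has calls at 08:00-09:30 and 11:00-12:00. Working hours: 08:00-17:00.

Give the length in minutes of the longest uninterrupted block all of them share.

Rania free within 08:00–17:00: 08:00–11:00, 14:45–17:00.
Wei free within 08:00–17:00: 09:30–11:00, 12:00–17:00.
Rania ∩ Vera: 08:15–08:30, 08:45–11:00, 14:45–17:00.
Rania ∩ Vera ∩ Wei: 09:30–11:00, 14:45–17:00.
Common window lengths: 90, 135 min; longest is 135.

135 minutes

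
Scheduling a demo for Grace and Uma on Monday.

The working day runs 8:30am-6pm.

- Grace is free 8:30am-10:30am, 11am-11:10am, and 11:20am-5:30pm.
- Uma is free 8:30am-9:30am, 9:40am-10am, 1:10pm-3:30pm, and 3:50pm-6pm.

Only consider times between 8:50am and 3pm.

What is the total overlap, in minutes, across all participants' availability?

170 minutes

Grace ∩ Uma: 08:30–09:30, 09:40–10:00, 13:10–15:30, 15:50–17:30.
Restricted to 08:50–15:00: 08:50–09:30, 09:40–10:00, 13:10–15:00.
Total common minutes: 40 + 20 + 110 = 170.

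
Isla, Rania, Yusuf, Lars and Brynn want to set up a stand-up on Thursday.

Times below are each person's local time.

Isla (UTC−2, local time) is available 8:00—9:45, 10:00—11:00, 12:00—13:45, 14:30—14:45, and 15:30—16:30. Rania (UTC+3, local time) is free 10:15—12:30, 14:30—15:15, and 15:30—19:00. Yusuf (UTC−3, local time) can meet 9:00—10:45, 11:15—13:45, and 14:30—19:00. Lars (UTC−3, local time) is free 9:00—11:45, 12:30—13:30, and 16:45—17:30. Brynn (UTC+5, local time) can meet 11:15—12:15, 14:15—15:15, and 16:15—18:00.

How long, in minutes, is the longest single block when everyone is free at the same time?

30 minutes

Isla → UTC: 10:00–11:45, 12:00–13:00, 14:00–15:45, 16:30–16:45, 17:30–18:30.
Rania → UTC: 07:15–09:30, 11:30–12:15, 12:30–16:00.
Yusuf → UTC: 12:00–13:45, 14:15–16:45, 17:30–22:00.
Lars → UTC: 12:00–14:45, 15:30–16:30, 19:45–20:30.
Brynn → UTC: 06:15–07:15, 09:15–10:15, 11:15–13:00.
Isla ∩ Rania: 11:30–11:45, 12:00–12:15, 12:30–13:00, 14:00–15:45.
Isla ∩ Rania ∩ Yusuf: 12:00–12:15, 12:30–13:00, 14:15–15:45.
Isla ∩ Rania ∩ Yusuf ∩ Lars: 12:00–12:15, 12:30–13:00, 14:15–14:45, 15:30–15:45.
Isla ∩ Rania ∩ Yusuf ∩ Lars ∩ Brynn: 12:00–12:15, 12:30–13:00.
Common window lengths: 15, 30 min; longest is 30.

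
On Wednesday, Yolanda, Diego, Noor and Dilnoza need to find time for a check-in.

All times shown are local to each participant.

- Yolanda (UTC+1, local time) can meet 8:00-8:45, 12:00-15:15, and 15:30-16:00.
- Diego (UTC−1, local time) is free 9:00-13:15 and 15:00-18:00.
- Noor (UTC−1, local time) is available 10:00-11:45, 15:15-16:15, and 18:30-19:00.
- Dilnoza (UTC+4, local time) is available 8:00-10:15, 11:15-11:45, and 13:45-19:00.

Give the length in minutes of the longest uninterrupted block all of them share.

Yolanda → UTC: 07:00–07:45, 11:00–14:15, 14:30–15:00.
Diego → UTC: 10:00–14:15, 16:00–19:00.
Noor → UTC: 11:00–12:45, 16:15–17:15, 19:30–20:00.
Dilnoza → UTC: 04:00–06:15, 07:15–07:45, 09:45–15:00.
Yolanda ∩ Diego: 11:00–14:15.
Yolanda ∩ Diego ∩ Noor: 11:00–12:45.
Yolanda ∩ Diego ∩ Noor ∩ Dilnoza: 11:00–12:45.
Single common window of 105 minutes.

105 minutes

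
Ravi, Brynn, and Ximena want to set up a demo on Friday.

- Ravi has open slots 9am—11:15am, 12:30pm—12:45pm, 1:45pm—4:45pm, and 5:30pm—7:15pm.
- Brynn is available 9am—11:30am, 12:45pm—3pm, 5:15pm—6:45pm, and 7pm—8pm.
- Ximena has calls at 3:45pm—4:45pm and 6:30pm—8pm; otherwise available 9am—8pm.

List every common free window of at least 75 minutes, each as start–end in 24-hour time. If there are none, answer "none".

09:00–11:15, 13:45–15:00

Ximena free within 09:00–20:00: 09:00–15:45, 16:45–18:30.
Ravi ∩ Brynn: 09:00–11:15, 13:45–15:00, 17:30–18:45, 19:00–19:15.
Ravi ∩ Brynn ∩ Ximena: 09:00–11:15, 13:45–15:00, 17:30–18:30.
Windows ≥ 75 min: 09:00–11:15, 13:45–15:00.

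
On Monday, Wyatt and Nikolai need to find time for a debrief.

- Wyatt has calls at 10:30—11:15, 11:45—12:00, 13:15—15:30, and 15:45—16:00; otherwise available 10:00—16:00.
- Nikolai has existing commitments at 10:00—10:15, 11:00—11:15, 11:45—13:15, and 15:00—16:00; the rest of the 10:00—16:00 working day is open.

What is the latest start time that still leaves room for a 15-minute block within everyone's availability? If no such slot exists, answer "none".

11:30

Wyatt free within 10:00–16:00: 10:00–10:30, 11:15–11:45, 12:00–13:15, 15:30–15:45.
Nikolai free within 10:00–16:00: 10:15–11:00, 11:15–11:45, 13:15–15:00.
Wyatt ∩ Nikolai: 10:15–10:30, 11:15–11:45.
Windows ≥ 15 min: 10:15–10:30, 11:15–11:45.
Latest start in the last window 11:15–11:45 is 11:45 − 15 min = 11:30.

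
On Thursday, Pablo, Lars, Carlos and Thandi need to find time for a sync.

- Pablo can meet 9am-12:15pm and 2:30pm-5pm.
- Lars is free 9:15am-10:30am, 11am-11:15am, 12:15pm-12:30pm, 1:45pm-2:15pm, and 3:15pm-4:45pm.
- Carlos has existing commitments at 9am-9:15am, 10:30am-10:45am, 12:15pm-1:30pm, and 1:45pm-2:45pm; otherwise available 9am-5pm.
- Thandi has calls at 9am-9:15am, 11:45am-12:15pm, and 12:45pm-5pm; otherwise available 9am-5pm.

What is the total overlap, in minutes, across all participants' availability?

90 minutes

Carlos free within 09:00–17:00: 09:15–10:30, 10:45–12:15, 13:30–13:45, 14:45–17:00.
Thandi free within 09:00–17:00: 09:15–11:45, 12:15–12:45.
Pablo ∩ Lars: 09:15–10:30, 11:00–11:15, 15:15–16:45.
Pablo ∩ Lars ∩ Carlos: 09:15–10:30, 11:00–11:15, 15:15–16:45.
Pablo ∩ Lars ∩ Carlos ∩ Thandi: 09:15–10:30, 11:00–11:15.
Total common minutes: 75 + 15 = 90.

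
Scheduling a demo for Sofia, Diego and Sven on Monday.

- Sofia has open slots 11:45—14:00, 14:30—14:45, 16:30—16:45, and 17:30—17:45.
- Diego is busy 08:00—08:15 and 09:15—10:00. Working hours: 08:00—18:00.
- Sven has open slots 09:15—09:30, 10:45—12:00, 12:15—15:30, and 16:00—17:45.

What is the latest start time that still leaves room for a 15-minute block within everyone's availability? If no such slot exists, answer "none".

17:30

Diego free within 08:00–18:00: 08:15–09:15, 10:00–18:00.
Sofia ∩ Diego: 11:45–14:00, 14:30–14:45, 16:30–16:45, 17:30–17:45.
Sofia ∩ Diego ∩ Sven: 11:45–12:00, 12:15–14:00, 14:30–14:45, 16:30–16:45, 17:30–17:45.
Windows ≥ 15 min: 11:45–12:00, 12:15–14:00, 14:30–14:45, 16:30–16:45, 17:30–17:45.
Latest start in the last window 17:30–17:45 is 17:45 − 15 min = 17:30.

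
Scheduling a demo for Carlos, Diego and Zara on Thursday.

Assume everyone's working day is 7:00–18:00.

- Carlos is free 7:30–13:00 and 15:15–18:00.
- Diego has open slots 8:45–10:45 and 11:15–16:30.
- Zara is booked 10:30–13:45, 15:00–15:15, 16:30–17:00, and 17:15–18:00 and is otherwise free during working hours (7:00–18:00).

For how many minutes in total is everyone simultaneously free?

Zara free within 07:00–18:00: 07:00–10:30, 13:45–15:00, 15:15–16:30, 17:00–17:15.
Carlos ∩ Diego: 08:45–10:45, 11:15–13:00, 15:15–16:30.
Carlos ∩ Diego ∩ Zara: 08:45–10:30, 15:15–16:30.
Total common minutes: 105 + 75 = 180.

180 minutes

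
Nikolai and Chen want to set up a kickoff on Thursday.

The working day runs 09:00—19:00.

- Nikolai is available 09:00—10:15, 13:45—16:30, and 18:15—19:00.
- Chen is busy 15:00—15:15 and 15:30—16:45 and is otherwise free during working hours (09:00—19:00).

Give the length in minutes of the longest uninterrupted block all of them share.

75 minutes

Chen free within 09:00–19:00: 09:00–15:00, 15:15–15:30, 16:45–19:00.
Nikolai ∩ Chen: 09:00–10:15, 13:45–15:00, 15:15–15:30, 18:15–19:00.
Common window lengths: 75, 75, 15, 45 min; longest is 75.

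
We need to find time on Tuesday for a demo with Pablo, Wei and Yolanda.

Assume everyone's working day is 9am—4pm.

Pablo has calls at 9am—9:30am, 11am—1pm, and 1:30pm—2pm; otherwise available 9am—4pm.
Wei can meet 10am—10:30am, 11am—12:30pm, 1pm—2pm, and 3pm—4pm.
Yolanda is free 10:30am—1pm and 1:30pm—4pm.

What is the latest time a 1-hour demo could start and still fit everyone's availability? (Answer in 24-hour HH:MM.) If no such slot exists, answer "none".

Pablo free within 09:00–16:00: 09:30–11:00, 13:00–13:30, 14:00–16:00.
Pablo ∩ Wei: 10:00–10:30, 13:00–13:30, 15:00–16:00.
Pablo ∩ Wei ∩ Yolanda: 15:00–16:00.
Windows ≥ 60 min: 15:00–16:00.
Latest start in the last window 15:00–16:00 is 16:00 − 60 min = 15:00.

15:00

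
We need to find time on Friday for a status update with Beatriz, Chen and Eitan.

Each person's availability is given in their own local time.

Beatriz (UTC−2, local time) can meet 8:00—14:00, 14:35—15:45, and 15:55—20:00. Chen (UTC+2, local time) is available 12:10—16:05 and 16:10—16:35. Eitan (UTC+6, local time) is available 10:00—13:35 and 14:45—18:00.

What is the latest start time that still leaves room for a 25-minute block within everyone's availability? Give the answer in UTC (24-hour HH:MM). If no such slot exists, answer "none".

11:35

Beatriz → UTC: 10:00–16:00, 16:35–17:45, 17:55–22:00.
Chen → UTC: 10:10–14:05, 14:10–14:35.
Eitan → UTC: 04:00–07:35, 08:45–12:00.
Beatriz ∩ Chen: 10:10–14:05, 14:10–14:35.
Beatriz ∩ Chen ∩ Eitan: 10:10–12:00.
Windows ≥ 25 min: 10:10–12:00.
Latest start in the last window 10:10–12:00 is 12:00 − 25 min = 11:35.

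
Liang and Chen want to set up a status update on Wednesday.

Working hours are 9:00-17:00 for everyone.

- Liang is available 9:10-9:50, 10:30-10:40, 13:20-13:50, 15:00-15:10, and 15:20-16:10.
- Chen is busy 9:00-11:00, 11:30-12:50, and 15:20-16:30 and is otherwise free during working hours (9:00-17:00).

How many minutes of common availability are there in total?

40 minutes

Chen free within 09:00–17:00: 11:00–11:30, 12:50–15:20, 16:30–17:00.
Liang ∩ Chen: 13:20–13:50, 15:00–15:10.
Total common minutes: 30 + 10 = 40.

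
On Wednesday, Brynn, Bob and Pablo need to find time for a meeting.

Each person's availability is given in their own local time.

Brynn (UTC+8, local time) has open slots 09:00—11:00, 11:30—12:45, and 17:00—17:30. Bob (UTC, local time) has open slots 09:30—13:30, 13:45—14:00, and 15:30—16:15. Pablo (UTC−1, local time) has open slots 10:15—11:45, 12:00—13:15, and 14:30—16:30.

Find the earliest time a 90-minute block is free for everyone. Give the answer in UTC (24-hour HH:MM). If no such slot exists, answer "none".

Brynn → UTC: 01:00–03:00, 03:30–04:45, 09:00–09:30.
Bob → UTC: 09:30–13:30, 13:45–14:00, 15:30–16:15.
Pablo → UTC: 11:15–12:45, 13:00–14:15, 15:30–17:30.
Brynn ∩ Bob: (none).
Brynn ∩ Bob ∩ Pablo: (none).
Windows ≥ 90 min: (none).

none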